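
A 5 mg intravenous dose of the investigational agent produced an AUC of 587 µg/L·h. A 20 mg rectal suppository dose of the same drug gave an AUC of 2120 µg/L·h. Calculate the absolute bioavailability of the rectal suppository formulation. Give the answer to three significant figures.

F = (AUC_ev / D_ev) / (AUC_iv / D_iv)
  = (2120/20) / (587/5)
  = 106 / 117.4 = 0.9029

F = 0.903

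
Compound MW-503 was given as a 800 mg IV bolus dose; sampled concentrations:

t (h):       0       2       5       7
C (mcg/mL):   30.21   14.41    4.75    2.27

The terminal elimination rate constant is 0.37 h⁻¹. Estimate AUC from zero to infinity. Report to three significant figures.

Trapezoidal AUC_0→7:
  [0→2]: (30.21+14.41)/2 × 2 = 44.62
  [2→5]: (14.41+4.75)/2 × 3 = 28.74
  [5→7]: (4.75+2.27)/2 × 2 = 7.02
  Sum = 80.38 mcg/mL·h
Extrapolated tail: C_last / k_e = 2.27 / 0.37 = 6.135
AUC_0→∞ = 80.38 + 6.135 = 86.515 mcg/mL·h

AUC = 86.5 mcg/mL·h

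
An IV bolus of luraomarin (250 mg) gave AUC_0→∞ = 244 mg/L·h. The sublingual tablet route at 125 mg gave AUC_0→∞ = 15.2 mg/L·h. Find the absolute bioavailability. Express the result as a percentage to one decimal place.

F = (AUC_ev / D_ev) / (AUC_iv / D_iv)
  = (15.2/125) / (244/250)
  = 0.1216 / 0.976 = 0.1246
  = 12.46%

F = 12.5%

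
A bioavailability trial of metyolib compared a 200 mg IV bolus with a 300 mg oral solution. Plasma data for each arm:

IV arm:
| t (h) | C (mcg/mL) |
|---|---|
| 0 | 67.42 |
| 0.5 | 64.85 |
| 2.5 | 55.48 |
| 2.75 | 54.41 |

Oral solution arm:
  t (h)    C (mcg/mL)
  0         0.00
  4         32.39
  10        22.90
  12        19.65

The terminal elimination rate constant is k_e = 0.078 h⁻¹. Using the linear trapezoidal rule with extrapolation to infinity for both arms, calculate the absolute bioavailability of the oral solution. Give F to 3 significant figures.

F = 0.405

Trapezoidal AUC_0→2.75 (IV):
  [0→0.5]: (67.42+64.85)/2 × 0.5 = 33.0675
  [0.5→2.5]: (64.85+55.48)/2 × 2 = 120.33
  [2.5→2.75]: (55.48+54.41)/2 × 0.25 = 13.73625
  Sum = 167.13375 mcg/mL·h
IV tail: 54.41/0.078 = 697.564; AUC_iv,0→∞ = 167.13375 + 697.564 = 864.69775 mcg/mL·h
Trapezoidal AUC_0→12 (oral solution):
  [0→4]: (0.00+32.39)/2 × 4 = 64.78
  [4→10]: (32.39+22.90)/2 × 6 = 165.87
  [10→12]: (22.90+19.65)/2 × 2 = 42.55
  Sum = 273.2 mcg/mL·h
oral solution tail: 19.65/0.078 = 251.923; AUC_ev,0→∞ = 273.2 + 251.923 = 525.123 mcg/mL·h
F = (AUC_ev/D_ev)/(AUC_iv/D_iv) = (525.123/300)/(864.69775/200) = 1.75041/4.32349 = 0.4049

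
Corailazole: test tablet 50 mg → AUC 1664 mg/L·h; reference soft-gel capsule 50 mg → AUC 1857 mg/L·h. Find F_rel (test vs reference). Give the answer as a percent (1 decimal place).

F_rel = (AUC_test/D_test) / (AUC_ref/D_ref)
      = (1664/50) / (1857/50)
      = 33.28 / 37.14 = 0.8961 = 89.61%

F_rel = 89.6%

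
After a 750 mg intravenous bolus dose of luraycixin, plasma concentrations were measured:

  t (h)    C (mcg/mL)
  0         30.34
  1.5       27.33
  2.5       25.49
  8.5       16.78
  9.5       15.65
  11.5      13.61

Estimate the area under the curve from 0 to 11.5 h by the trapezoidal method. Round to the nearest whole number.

Trapezoidal AUC_0→11.5:
  [0→1.5]: (30.34+27.33)/2 × 1.5 = 43.2525
  [1.5→2.5]: (27.33+25.49)/2 × 1 = 26.41
  [2.5→8.5]: (25.49+16.78)/2 × 6 = 126.81
  [8.5→9.5]: (16.78+15.65)/2 × 1 = 16.215
  [9.5→11.5]: (15.65+13.61)/2 × 2 = 29.26
  Sum = 241.9475 mcg/mL·h

AUC = 242 mcg/mL·h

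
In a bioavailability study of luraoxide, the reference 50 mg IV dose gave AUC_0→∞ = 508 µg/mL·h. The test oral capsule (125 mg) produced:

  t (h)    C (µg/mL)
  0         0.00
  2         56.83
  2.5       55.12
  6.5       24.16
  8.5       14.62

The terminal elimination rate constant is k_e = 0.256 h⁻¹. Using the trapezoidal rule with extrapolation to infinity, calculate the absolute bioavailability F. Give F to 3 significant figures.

Trapezoidal AUC_0→8.5 (oral capsule):
  [0→2]: (0.00+56.83)/2 × 2 = 56.83
  [2→2.5]: (56.83+55.12)/2 × 0.5 = 27.9875
  [2.5→6.5]: (55.12+24.16)/2 × 4 = 158.56
  [6.5→8.5]: (24.16+14.62)/2 × 2 = 38.78
  Sum = 282.1575 µg/mL·h
Tail: C_last/k_e = 14.62/0.256 = 57.109
AUC_0→∞ (oral capsule) = 282.1575 + 57.109 = 339.2665 µg/mL·h
F = (AUC_ev/D_ev)/(AUC_iv/D_iv) = (339.2665/125)/(508/50) = 2.714132/10.16 = 0.2671

F = 0.267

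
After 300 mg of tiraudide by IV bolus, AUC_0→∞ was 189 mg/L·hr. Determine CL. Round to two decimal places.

CL = Dose_iv / AUC_0→∞
   = 300 / 189 = 1.5873 L/hr

CL = 1.59 L/hr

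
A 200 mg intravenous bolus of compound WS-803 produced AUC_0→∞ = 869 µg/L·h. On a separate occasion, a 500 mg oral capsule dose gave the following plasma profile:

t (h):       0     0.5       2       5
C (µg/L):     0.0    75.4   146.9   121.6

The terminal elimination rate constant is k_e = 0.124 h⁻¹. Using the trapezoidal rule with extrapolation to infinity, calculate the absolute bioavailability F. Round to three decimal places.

Trapezoidal AUC_0→5 (oral capsule):
  [0→0.5]: (0.0+75.4)/2 × 0.5 = 18.85
  [0.5→2]: (75.4+146.9)/2 × 1.5 = 166.725
  [2→5]: (146.9+121.6)/2 × 3 = 402.75
  Sum = 588.325 µg/L·h
Tail: C_last/k_e = 121.6/0.124 = 980.645
AUC_0→∞ (oral capsule) = 588.325 + 980.645 = 1568.97 µg/L·h
F = (AUC_ev/D_ev)/(AUC_iv/D_iv) = (1568.97/500)/(869/200) = 3.13794/4.345 = 0.7222

F = 0.722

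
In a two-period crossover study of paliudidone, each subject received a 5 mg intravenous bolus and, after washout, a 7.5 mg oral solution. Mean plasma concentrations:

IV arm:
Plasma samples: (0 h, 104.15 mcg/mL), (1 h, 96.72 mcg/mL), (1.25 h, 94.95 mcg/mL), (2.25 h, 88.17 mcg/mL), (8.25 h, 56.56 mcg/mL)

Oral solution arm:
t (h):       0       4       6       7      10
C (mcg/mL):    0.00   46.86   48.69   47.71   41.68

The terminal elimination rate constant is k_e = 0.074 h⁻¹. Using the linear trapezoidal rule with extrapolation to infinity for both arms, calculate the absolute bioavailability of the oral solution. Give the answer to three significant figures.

F = 0.441

Trapezoidal AUC_0→8.25 (IV):
  [0→1]: (104.15+96.72)/2 × 1 = 100.435
  [1→1.25]: (96.72+94.95)/2 × 0.25 = 23.95875
  [1.25→2.25]: (94.95+88.17)/2 × 1 = 91.56
  [2.25→8.25]: (88.17+56.56)/2 × 6 = 434.19
  Sum = 650.14375 mcg/mL·h
IV tail: 56.56/0.074 = 764.324; AUC_iv,0→∞ = 650.14375 + 764.324 = 1414.46775 mcg/mL·h
Trapezoidal AUC_0→10 (oral solution):
  [0→4]: (0.00+46.86)/2 × 4 = 93.72
  [4→6]: (46.86+48.69)/2 × 2 = 95.55
  [6→7]: (48.69+47.71)/2 × 1 = 48.2
  [7→10]: (47.71+41.68)/2 × 3 = 134.085
  Sum = 371.555 mcg/mL·h
oral solution tail: 41.68/0.074 = 563.243; AUC_ev,0→∞ = 371.555 + 563.243 = 934.798 mcg/mL·h
F = (AUC_ev/D_ev)/(AUC_iv/D_iv) = (934.798/7.5)/(1414.46775/5) = 124.64/282.89355 = 0.4406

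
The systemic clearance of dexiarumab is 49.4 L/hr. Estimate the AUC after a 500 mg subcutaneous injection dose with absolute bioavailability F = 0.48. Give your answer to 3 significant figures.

AUC_0→∞ = F × Dose / CL
        = 0.48 × 500 / 49.4 = 4.8583 mg/L·hr

AUC = 4.86 mg/L·hr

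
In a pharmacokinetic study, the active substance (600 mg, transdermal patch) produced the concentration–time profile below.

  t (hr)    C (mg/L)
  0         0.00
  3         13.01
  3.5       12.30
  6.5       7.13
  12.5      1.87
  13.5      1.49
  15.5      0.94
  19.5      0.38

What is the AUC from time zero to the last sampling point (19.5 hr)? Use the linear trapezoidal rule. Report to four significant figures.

AUC = 88.74 mg/L·hr

Trapezoidal AUC_0→19.5:
  [0→3]: (0.00+13.01)/2 × 3 = 19.515
  [3→3.5]: (13.01+12.30)/2 × 0.5 = 6.3275
  [3.5→6.5]: (12.30+7.13)/2 × 3 = 29.145
  [6.5→12.5]: (7.13+1.87)/2 × 6 = 27.0
  [12.5→13.5]: (1.87+1.49)/2 × 1 = 1.68
  [13.5→15.5]: (1.49+0.94)/2 × 2 = 2.43
  [15.5→19.5]: (0.94+0.38)/2 × 4 = 2.64
  Sum = 88.7375 mg/L·hr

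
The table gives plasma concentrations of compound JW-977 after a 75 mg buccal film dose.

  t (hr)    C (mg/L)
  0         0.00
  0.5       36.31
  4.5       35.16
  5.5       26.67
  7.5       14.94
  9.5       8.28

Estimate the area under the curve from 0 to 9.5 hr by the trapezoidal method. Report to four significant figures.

AUC = 247.8 mg/L·hr

Trapezoidal AUC_0→9.5:
  [0→0.5]: (0.00+36.31)/2 × 0.5 = 9.0775
  [0.5→4.5]: (36.31+35.16)/2 × 4 = 142.94
  [4.5→5.5]: (35.16+26.67)/2 × 1 = 30.915
  [5.5→7.5]: (26.67+14.94)/2 × 2 = 41.61
  [7.5→9.5]: (14.94+8.28)/2 × 2 = 23.22
  Sum = 247.7625 mg/L·hr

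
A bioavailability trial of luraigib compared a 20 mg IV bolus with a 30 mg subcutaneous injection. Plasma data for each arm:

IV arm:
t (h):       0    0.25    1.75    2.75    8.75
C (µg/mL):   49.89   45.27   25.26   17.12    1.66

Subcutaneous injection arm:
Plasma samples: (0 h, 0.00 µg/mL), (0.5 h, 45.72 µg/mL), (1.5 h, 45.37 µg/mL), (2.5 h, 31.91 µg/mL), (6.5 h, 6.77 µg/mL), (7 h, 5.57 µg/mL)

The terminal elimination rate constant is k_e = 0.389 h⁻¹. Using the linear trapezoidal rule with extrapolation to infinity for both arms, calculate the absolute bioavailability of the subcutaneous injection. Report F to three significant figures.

Trapezoidal AUC_0→8.75 (IV):
  [0→0.25]: (49.89+45.27)/2 × 0.25 = 11.895
  [0.25→1.75]: (45.27+25.26)/2 × 1.5 = 52.8975
  [1.75→2.75]: (25.26+17.12)/2 × 1 = 21.19
  [2.75→8.75]: (17.12+1.66)/2 × 6 = 56.34
  Sum = 142.3225 µg/mL·h
IV tail: 1.66/0.389 = 4.267; AUC_iv,0→∞ = 142.3225 + 4.267 = 146.5895 µg/mL·h
Trapezoidal AUC_0→7 (subcutaneous injection):
  [0→0.5]: (0.00+45.72)/2 × 0.5 = 11.43
  [0.5→1.5]: (45.72+45.37)/2 × 1 = 45.545
  [1.5→2.5]: (45.37+31.91)/2 × 1 = 38.64
  [2.5→6.5]: (31.91+6.77)/2 × 4 = 77.36
  [6.5→7]: (6.77+5.57)/2 × 0.5 = 3.085
  Sum = 176.06 µg/mL·h
subcutaneous injection tail: 5.57/0.389 = 14.319; AUC_ev,0→∞ = 176.06 + 14.319 = 190.379 µg/mL·h
F = (AUC_ev/D_ev)/(AUC_iv/D_iv) = (190.379/30)/(146.5895/20) = 6.34597/7.329475 = 0.8658

F = 0.866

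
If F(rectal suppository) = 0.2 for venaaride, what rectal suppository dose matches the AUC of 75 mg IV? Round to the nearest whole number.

For equal systemic exposure: F × D_ev = D_iv
D_ev = D_iv / F = 75 / 0.2 = 375 mg

D_rectal = 375 mg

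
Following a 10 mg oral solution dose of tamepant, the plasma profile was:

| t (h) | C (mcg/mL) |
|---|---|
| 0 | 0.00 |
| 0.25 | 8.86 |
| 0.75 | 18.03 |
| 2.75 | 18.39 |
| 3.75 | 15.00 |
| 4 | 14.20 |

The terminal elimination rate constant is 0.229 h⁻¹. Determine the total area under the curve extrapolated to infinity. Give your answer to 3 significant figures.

AUC = 127 mcg/mL·h

Trapezoidal AUC_0→4:
  [0→0.25]: (0.00+8.86)/2 × 0.25 = 1.1075
  [0.25→0.75]: (8.86+18.03)/2 × 0.5 = 6.7225
  [0.75→2.75]: (18.03+18.39)/2 × 2 = 36.42
  [2.75→3.75]: (18.39+15.00)/2 × 1 = 16.695
  [3.75→4]: (15.00+14.20)/2 × 0.25 = 3.65
  Sum = 64.595 mcg/mL·h
Extrapolated tail: C_last / k_e = 14.20 / 0.229 = 62.009
AUC_0→∞ = 64.595 + 62.009 = 126.604 mcg/mL·h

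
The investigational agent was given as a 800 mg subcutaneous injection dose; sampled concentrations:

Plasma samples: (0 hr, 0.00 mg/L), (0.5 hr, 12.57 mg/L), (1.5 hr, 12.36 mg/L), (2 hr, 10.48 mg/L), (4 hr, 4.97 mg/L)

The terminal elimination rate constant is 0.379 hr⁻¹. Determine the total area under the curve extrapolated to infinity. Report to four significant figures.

AUC = 49.88 mg/L·hr

Trapezoidal AUC_0→4:
  [0→0.5]: (0.00+12.57)/2 × 0.5 = 3.1425
  [0.5→1.5]: (12.57+12.36)/2 × 1 = 12.465
  [1.5→2]: (12.36+10.48)/2 × 0.5 = 5.71
  [2→4]: (10.48+4.97)/2 × 2 = 15.45
  Sum = 36.7675 mg/L·hr
Extrapolated tail: C_last / k_e = 4.97 / 0.379 = 13.113
AUC_0→∞ = 36.7675 + 13.113 = 49.8805 mg/L·hr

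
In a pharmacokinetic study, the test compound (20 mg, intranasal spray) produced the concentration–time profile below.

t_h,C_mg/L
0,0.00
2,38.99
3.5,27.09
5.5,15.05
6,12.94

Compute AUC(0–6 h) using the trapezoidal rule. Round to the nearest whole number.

AUC = 138 mg/L·h

Trapezoidal AUC_0→6:
  [0→2]: (0.00+38.99)/2 × 2 = 38.99
  [2→3.5]: (38.99+27.09)/2 × 1.5 = 49.56
  [3.5→5.5]: (27.09+15.05)/2 × 2 = 42.14
  [5.5→6]: (15.05+12.94)/2 × 0.5 = 6.9975
  Sum = 137.6875 mg/L·h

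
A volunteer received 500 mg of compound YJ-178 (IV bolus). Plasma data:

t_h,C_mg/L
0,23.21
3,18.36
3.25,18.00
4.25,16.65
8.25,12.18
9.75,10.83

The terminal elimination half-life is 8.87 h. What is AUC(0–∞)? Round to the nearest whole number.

AUC = 298 mg/L·h

Trapezoidal AUC_0→9.75:
  [0→3]: (23.21+18.36)/2 × 3 = 62.355
  [3→3.25]: (18.36+18.00)/2 × 0.25 = 4.545
  [3.25→4.25]: (18.00+16.65)/2 × 1 = 17.325
  [4.25→8.25]: (16.65+12.18)/2 × 4 = 57.66
  [8.25→9.75]: (12.18+10.83)/2 × 1.5 = 17.2575
  Sum = 159.1425 mg/L·h
k_e = ln2 / t½ = 0.693147 / 8.87 = 0.0781 h^-1
Extrapolated tail: C_last / k_e = 10.83 / 0.0781 = 138.668
AUC_0→∞ = 159.1425 + 138.668 = 297.8105 mg/L·h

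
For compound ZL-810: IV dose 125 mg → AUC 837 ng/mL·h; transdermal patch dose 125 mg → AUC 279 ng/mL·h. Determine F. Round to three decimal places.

F = (AUC_ev / D_ev) / (AUC_iv / D_iv)
  = (279/125) / (837/125)
  = 2.232 / 6.696 = 0.3333

F = 0.333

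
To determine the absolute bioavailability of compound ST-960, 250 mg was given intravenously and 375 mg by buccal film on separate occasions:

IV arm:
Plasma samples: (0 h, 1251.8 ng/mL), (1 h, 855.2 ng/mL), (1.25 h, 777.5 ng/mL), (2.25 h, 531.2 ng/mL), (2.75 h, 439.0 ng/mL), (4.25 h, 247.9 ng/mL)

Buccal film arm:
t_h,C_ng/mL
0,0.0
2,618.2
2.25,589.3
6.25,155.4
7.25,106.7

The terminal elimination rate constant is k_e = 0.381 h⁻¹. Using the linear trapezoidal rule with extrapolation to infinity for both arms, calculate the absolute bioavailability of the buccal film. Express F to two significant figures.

Trapezoidal AUC_0→4.25 (IV):
  [0→1]: (1251.8+855.2)/2 × 1 = 1053.5
  [1→1.25]: (855.2+777.5)/2 × 0.25 = 204.0875
  [1.25→2.25]: (777.5+531.2)/2 × 1 = 654.35
  [2.25→2.75]: (531.2+439.0)/2 × 0.5 = 242.55
  [2.75→4.25]: (439.0+247.9)/2 × 1.5 = 515.175
  Sum = 2669.6625 ng/mL·h
IV tail: 247.9/0.381 = 650.656; AUC_iv,0→∞ = 2669.6625 + 650.656 = 3320.3185 ng/mL·h
Trapezoidal AUC_0→7.25 (buccal film):
  [0→2]: (0.0+618.2)/2 × 2 = 618.2
  [2→2.25]: (618.2+589.3)/2 × 0.25 = 150.9375
  [2.25→6.25]: (589.3+155.4)/2 × 4 = 1489.4
  [6.25→7.25]: (155.4+106.7)/2 × 1 = 131.05
  Sum = 2389.5875 ng/mL·h
buccal film tail: 106.7/0.381 = 280.052; AUC_ev,0→∞ = 2389.5875 + 280.052 = 2669.6395 ng/mL·h
F = (AUC_ev/D_ev)/(AUC_iv/D_iv) = (2669.6395/375)/(3320.3185/250) = 7.11904/13.281274 = 0.5360

F = 0.54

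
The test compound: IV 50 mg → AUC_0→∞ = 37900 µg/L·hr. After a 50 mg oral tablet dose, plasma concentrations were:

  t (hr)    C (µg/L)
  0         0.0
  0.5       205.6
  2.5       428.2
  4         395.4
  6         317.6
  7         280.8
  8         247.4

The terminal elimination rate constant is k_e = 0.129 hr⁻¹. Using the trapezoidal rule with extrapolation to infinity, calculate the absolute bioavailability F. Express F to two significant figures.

Trapezoidal AUC_0→8 (oral tablet):
  [0→0.5]: (0.0+205.6)/2 × 0.5 = 51.4
  [0.5→2.5]: (205.6+428.2)/2 × 2 = 633.8
  [2.5→4]: (428.2+395.4)/2 × 1.5 = 617.7
  [4→6]: (395.4+317.6)/2 × 2 = 713.0
  [6→7]: (317.6+280.8)/2 × 1 = 299.2
  [7→8]: (280.8+247.4)/2 × 1 = 264.1
  Sum = 2579.2 µg/L·hr
Tail: C_last/k_e = 247.4/0.129 = 1917.829
AUC_0→∞ (oral tablet) = 2579.2 + 1917.829 = 4497.029 µg/L·hr
F = (AUC_ev/D_ev)/(AUC_iv/D_iv) = (4497.029/50)/(37900/50) = 89.94058/758 = 0.1187

F = 0.12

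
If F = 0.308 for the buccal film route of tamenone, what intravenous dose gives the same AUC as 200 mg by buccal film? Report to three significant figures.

D_iv = 61.6 mg

Systemic exposure from an extravascular dose = F × D_ev, so the equivalent IV dose is F × D_ev.
D_iv = F × D_ev = 0.308 × 200 = 61.6 mg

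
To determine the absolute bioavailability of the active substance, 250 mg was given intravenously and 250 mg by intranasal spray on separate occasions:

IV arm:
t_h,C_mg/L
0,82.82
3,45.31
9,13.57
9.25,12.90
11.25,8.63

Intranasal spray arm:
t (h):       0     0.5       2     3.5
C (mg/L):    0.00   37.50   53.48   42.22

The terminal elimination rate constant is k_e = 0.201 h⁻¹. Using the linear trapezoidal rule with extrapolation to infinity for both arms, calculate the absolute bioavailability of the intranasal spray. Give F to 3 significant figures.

Trapezoidal AUC_0→11.25 (IV):
  [0→3]: (82.82+45.31)/2 × 3 = 192.195
  [3→9]: (45.31+13.57)/2 × 6 = 176.64
  [9→9.25]: (13.57+12.90)/2 × 0.25 = 3.30875
  [9.25→11.25]: (12.90+8.63)/2 × 2 = 21.53
  Sum = 393.67375 mg/L·h
IV tail: 8.63/0.201 = 42.935; AUC_iv,0→∞ = 393.67375 + 42.935 = 436.60875 mg/L·h
Trapezoidal AUC_0→3.5 (intranasal spray):
  [0→0.5]: (0.00+37.50)/2 × 0.5 = 9.375
  [0.5→2]: (37.50+53.48)/2 × 1.5 = 68.235
  [2→3.5]: (53.48+42.22)/2 × 1.5 = 71.775
  Sum = 149.385 mg/L·h
intranasal spray tail: 42.22/0.201 = 210.050; AUC_ev,0→∞ = 149.385 + 210.050 = 359.435 mg/L·h
F = (AUC_ev/D_ev)/(AUC_iv/D_iv) = (359.435/250)/(436.60875/250) = 1.43774/1.746435 = 0.8232

F = 0.823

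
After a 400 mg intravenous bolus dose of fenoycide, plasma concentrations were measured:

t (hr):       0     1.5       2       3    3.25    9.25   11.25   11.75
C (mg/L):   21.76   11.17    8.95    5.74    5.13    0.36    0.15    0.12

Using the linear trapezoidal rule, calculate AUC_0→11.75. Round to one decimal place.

Trapezoidal AUC_0→11.75:
  [0→1.5]: (21.76+11.17)/2 × 1.5 = 24.6975
  [1.5→2]: (11.17+8.95)/2 × 0.5 = 5.03
  [2→3]: (8.95+5.74)/2 × 1 = 7.345
  [3→3.25]: (5.74+5.13)/2 × 0.25 = 1.35875
  [3.25→9.25]: (5.13+0.36)/2 × 6 = 16.47
  [9.25→11.25]: (0.36+0.15)/2 × 2 = 0.51
  [11.25→11.75]: (0.15+0.12)/2 × 0.5 = 0.0675
  Sum = 55.47875 mg/L·hr

AUC = 55.5 mg/L·hr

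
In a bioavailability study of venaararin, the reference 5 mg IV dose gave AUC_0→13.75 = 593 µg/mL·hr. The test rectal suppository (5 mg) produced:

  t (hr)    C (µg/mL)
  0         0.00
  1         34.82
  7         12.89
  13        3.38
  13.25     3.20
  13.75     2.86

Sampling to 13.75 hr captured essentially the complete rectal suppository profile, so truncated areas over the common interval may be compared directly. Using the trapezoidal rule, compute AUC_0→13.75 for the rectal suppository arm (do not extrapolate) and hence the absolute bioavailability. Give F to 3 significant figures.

Trapezoidal AUC_0→13.75 (rectal suppository):
  [0→1]: (0.00+34.82)/2 × 1 = 17.41
  [1→7]: (34.82+12.89)/2 × 6 = 143.13
  [7→13]: (12.89+3.38)/2 × 6 = 48.81
  [13→13.25]: (3.38+3.20)/2 × 0.25 = 0.8225
  [13.25→13.75]: (3.20+2.86)/2 × 0.5 = 1.515
  Sum = 211.6875 µg/mL·hr
F = (AUC_ev/D_ev)/(AUC_iv/D_iv) = (211.6875/5)/(593/5) = 42.3375/118.6 = 0.3570

F = 0.357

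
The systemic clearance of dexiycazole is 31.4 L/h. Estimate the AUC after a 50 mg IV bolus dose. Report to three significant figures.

AUC_0→∞ = Dose_iv / CL
        = 50 / 31.4 = 1.59236 mg/L·h

AUC = 1.59 mg/L·h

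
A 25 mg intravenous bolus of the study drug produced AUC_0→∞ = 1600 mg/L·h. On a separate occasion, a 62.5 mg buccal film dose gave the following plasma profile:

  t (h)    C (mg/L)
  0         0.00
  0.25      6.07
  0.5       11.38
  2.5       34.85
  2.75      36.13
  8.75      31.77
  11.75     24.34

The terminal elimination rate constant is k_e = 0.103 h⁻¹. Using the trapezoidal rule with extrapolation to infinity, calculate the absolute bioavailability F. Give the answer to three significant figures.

Trapezoidal AUC_0→11.75 (buccal film):
  [0→0.25]: (0.00+6.07)/2 × 0.25 = 0.75875
  [0.25→0.5]: (6.07+11.38)/2 × 0.25 = 2.18125
  [0.5→2.5]: (11.38+34.85)/2 × 2 = 46.23
  [2.5→2.75]: (34.85+36.13)/2 × 0.25 = 8.8725
  [2.75→8.75]: (36.13+31.77)/2 × 6 = 203.7
  [8.75→11.75]: (31.77+24.34)/2 × 3 = 84.165
  Sum = 345.9075 mg/L·h
Tail: C_last/k_e = 24.34/0.103 = 236.311
AUC_0→∞ (buccal film) = 345.9075 + 236.311 = 582.2185 mg/L·h
F = (AUC_ev/D_ev)/(AUC_iv/D_iv) = (582.2185/62.5)/(1600/25) = 9.315496/64 = 0.1456

F = 0.146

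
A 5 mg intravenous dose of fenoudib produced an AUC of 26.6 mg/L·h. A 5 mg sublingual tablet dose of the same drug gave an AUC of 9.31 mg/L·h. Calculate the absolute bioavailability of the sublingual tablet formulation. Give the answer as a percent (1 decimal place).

F = 35.0%

F = (AUC_ev / D_ev) / (AUC_iv / D_iv)
  = (9.31/5) / (26.6/5)
  = 1.862 / 5.32 = 0.3500
  = 35.00%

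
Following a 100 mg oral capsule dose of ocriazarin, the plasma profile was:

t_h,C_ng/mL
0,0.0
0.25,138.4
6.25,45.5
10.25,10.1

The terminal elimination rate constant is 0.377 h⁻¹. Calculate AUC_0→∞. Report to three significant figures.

AUC = 707 ng/mL·h

Trapezoidal AUC_0→10.25:
  [0→0.25]: (0.0+138.4)/2 × 0.25 = 17.3
  [0.25→6.25]: (138.4+45.5)/2 × 6 = 551.7
  [6.25→10.25]: (45.5+10.1)/2 × 4 = 111.2
  Sum = 680.2 ng/mL·h
Extrapolated tail: C_last / k_e = 10.1 / 0.377 = 26.790
AUC_0→∞ = 680.2 + 26.790 = 706.99 ng/mL·h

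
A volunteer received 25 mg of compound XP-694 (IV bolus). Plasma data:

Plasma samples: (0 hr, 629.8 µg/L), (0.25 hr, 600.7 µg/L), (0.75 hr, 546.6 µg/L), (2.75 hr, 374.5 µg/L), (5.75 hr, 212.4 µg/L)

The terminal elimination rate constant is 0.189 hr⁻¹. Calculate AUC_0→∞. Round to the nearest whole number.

AUC = 3366 µg/L·hr

Trapezoidal AUC_0→5.75:
  [0→0.25]: (629.8+600.7)/2 × 0.25 = 153.8125
  [0.25→0.75]: (600.7+546.6)/2 × 0.5 = 286.825
  [0.75→2.75]: (546.6+374.5)/2 × 2 = 921.1
  [2.75→5.75]: (374.5+212.4)/2 × 3 = 880.35
  Sum = 2242.0875 µg/L·hr
Extrapolated tail: C_last / k_e = 212.4 / 0.189 = 1123.810
AUC_0→∞ = 2242.0875 + 1123.810 = 3365.8975 µg/L·hr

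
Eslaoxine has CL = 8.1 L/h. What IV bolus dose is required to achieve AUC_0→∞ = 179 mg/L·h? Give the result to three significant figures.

Dose_iv = CL × AUC_0→∞
     = 8.1 × 179 = 1449.9 mg

Dose = 1450 mg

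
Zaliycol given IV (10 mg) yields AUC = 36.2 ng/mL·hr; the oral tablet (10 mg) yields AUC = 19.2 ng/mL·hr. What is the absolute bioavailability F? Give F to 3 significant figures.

F = 0.530

F = (AUC_ev / D_ev) / (AUC_iv / D_iv)
  = (19.2/10) / (36.2/10)
  = 1.92 / 3.62 = 0.5304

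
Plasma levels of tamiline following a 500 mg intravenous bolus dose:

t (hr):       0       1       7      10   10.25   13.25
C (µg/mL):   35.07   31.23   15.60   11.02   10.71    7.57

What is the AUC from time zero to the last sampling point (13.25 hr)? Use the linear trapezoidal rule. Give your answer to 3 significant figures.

Trapezoidal AUC_0→13.25:
  [0→1]: (35.07+31.23)/2 × 1 = 33.15
  [1→7]: (31.23+15.60)/2 × 6 = 140.49
  [7→10]: (15.60+11.02)/2 × 3 = 39.93
  [10→10.25]: (11.02+10.71)/2 × 0.25 = 2.71625
  [10.25→13.25]: (10.71+7.57)/2 × 3 = 27.42
  Sum = 243.70625 µg/mL·hr

AUC = 244 µg/mL·hr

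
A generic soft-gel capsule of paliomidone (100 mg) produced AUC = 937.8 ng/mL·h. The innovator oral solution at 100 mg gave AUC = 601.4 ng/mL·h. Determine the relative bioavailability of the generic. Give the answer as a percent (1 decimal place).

F_rel = 155.9%

F_rel = (AUC_test/D_test) / (AUC_ref/D_ref)
      = (937.8/100) / (601.4/100)
      = 9.378 / 6.014 = 1.5594 = 155.94%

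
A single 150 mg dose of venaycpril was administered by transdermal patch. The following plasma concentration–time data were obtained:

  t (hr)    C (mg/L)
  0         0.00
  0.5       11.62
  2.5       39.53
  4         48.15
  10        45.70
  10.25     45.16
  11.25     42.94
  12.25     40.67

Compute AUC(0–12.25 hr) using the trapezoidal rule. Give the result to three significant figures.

Trapezoidal AUC_0→12.25:
  [0→0.5]: (0.00+11.62)/2 × 0.5 = 2.905
  [0.5→2.5]: (11.62+39.53)/2 × 2 = 51.15
  [2.5→4]: (39.53+48.15)/2 × 1.5 = 65.76
  [4→10]: (48.15+45.70)/2 × 6 = 281.55
  [10→10.25]: (45.70+45.16)/2 × 0.25 = 11.3575
  [10.25→11.25]: (45.16+42.94)/2 × 1 = 44.05
  [11.25→12.25]: (42.94+40.67)/2 × 1 = 41.805
  Sum = 498.5775 mg/L·hr

AUC = 499 mg/L·hr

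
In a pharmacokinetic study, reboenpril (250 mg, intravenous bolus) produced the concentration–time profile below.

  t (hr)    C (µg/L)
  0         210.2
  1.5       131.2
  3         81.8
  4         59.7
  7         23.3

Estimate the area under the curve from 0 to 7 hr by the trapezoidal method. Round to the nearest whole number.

Trapezoidal AUC_0→7:
  [0→1.5]: (210.2+131.2)/2 × 1.5 = 256.05
  [1.5→3]: (131.2+81.8)/2 × 1.5 = 159.75
  [3→4]: (81.8+59.7)/2 × 1 = 70.75
  [4→7]: (59.7+23.3)/2 × 3 = 124.5
  Sum = 611.05 µg/L·hr

AUC = 611 µg/L·hr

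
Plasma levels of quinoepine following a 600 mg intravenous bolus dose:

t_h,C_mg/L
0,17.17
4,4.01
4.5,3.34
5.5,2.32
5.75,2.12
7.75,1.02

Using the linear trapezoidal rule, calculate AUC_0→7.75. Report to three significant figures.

Trapezoidal AUC_0→7.75:
  [0→4]: (17.17+4.01)/2 × 4 = 42.36
  [4→4.5]: (4.01+3.34)/2 × 0.5 = 1.8375
  [4.5→5.5]: (3.34+2.32)/2 × 1 = 2.83
  [5.5→5.75]: (2.32+2.12)/2 × 0.25 = 0.555
  [5.75→7.75]: (2.12+1.02)/2 × 2 = 3.14
  Sum = 50.7225 mg/L·h

AUC = 50.7 mg/L·h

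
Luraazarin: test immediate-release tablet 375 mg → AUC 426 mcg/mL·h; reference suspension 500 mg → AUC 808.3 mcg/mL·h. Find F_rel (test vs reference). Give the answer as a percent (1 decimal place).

F_rel = 70.3%

F_rel = (AUC_test/D_test) / (AUC_ref/D_ref)
      = (426/375) / (808.3/500)
      = 1.136 / 1.6166 = 0.7027 = 70.27%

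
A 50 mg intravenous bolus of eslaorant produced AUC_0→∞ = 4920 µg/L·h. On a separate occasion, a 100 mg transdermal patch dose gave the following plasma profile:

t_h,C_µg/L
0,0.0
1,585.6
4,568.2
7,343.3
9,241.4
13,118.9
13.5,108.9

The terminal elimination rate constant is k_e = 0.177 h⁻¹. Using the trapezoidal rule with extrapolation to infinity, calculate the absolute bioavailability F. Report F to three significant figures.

Trapezoidal AUC_0→13.5 (transdermal patch):
  [0→1]: (0.0+585.6)/2 × 1 = 292.8
  [1→4]: (585.6+568.2)/2 × 3 = 1730.7
  [4→7]: (568.2+343.3)/2 × 3 = 1367.25
  [7→9]: (343.3+241.4)/2 × 2 = 584.7
  [9→13]: (241.4+118.9)/2 × 4 = 720.6
  [13→13.5]: (118.9+108.9)/2 × 0.5 = 56.95
  Sum = 4753.0 µg/L·h
Tail: C_last/k_e = 108.9/0.177 = 615.254
AUC_0→∞ (transdermal patch) = 4753.0 + 615.254 = 5368.254 µg/L·h
F = (AUC_ev/D_ev)/(AUC_iv/D_iv) = (5368.254/100)/(4920/50) = 53.68254/98.4 = 0.5456

F = 0.546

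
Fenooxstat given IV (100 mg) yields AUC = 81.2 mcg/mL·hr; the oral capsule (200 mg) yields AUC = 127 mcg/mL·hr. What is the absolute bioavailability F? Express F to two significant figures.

F = (AUC_ev / D_ev) / (AUC_iv / D_iv)
  = (127/200) / (81.2/100)
  = 0.635 / 0.812 = 0.7820

F = 0.78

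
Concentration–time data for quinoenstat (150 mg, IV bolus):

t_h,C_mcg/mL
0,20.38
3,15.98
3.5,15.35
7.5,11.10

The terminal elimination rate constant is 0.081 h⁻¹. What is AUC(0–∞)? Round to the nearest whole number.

Trapezoidal AUC_0→7.5:
  [0→3]: (20.38+15.98)/2 × 3 = 54.54
  [3→3.5]: (15.98+15.35)/2 × 0.5 = 7.8325
  [3.5→7.5]: (15.35+11.10)/2 × 4 = 52.9
  Sum = 115.2725 mcg/mL·h
Extrapolated tail: C_last / k_e = 11.10 / 0.081 = 137.037
AUC_0→∞ = 115.2725 + 137.037 = 252.3095 mcg/mL·h

AUC = 252 mcg/mL·h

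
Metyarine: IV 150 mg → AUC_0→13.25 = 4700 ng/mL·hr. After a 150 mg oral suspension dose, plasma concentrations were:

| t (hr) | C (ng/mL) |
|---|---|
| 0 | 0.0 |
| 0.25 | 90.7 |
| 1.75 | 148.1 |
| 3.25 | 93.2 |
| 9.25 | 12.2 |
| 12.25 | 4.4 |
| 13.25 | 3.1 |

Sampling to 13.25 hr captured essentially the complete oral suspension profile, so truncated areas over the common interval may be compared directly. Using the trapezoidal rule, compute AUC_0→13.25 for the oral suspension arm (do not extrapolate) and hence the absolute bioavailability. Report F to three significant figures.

Trapezoidal AUC_0→13.25 (oral suspension):
  [0→0.25]: (0.0+90.7)/2 × 0.25 = 11.3375
  [0.25→1.75]: (90.7+148.1)/2 × 1.5 = 179.1
  [1.75→3.25]: (148.1+93.2)/2 × 1.5 = 180.975
  [3.25→9.25]: (93.2+12.2)/2 × 6 = 316.2
  [9.25→12.25]: (12.2+4.4)/2 × 3 = 24.9
  [12.25→13.25]: (4.4+3.1)/2 × 1 = 3.75
  Sum = 716.2625 ng/mL·hr
F = (AUC_ev/D_ev)/(AUC_iv/D_iv) = (716.2625/150)/(4700/150) = 4.77508/31.3333 = 0.1524

F = 0.152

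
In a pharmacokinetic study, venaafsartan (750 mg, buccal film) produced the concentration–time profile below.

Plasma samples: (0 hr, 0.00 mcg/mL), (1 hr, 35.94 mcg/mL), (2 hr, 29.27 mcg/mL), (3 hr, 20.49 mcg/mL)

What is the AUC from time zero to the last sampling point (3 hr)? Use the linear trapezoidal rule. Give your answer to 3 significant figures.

AUC = 75.5 mcg/mL·hr

Trapezoidal AUC_0→3:
  [0→1]: (0.00+35.94)/2 × 1 = 17.97
  [1→2]: (35.94+29.27)/2 × 1 = 32.605
  [2→3]: (29.27+20.49)/2 × 1 = 24.88
  Sum = 75.455 mcg/mL·hr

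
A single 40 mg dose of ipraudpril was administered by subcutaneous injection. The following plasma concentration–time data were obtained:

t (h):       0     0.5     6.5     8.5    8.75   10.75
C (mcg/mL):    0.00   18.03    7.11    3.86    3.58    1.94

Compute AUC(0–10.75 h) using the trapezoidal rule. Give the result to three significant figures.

AUC = 97.3 mcg/mL·h

Trapezoidal AUC_0→10.75:
  [0→0.5]: (0.00+18.03)/2 × 0.5 = 4.5075
  [0.5→6.5]: (18.03+7.11)/2 × 6 = 75.42
  [6.5→8.5]: (7.11+3.86)/2 × 2 = 10.97
  [8.5→8.75]: (3.86+3.58)/2 × 0.25 = 0.93
  [8.75→10.75]: (3.58+1.94)/2 × 2 = 5.52
  Sum = 97.3475 mcg/mL·h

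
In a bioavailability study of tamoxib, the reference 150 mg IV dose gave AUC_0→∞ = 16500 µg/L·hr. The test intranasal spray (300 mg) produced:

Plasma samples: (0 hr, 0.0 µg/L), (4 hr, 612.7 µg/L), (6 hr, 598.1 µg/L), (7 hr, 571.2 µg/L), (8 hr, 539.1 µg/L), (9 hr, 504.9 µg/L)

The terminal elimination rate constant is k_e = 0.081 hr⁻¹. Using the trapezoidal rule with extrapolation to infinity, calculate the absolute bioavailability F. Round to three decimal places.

F = 0.313

Trapezoidal AUC_0→9 (intranasal spray):
  [0→4]: (0.0+612.7)/2 × 4 = 1225.4
  [4→6]: (612.7+598.1)/2 × 2 = 1210.8
  [6→7]: (598.1+571.2)/2 × 1 = 584.65
  [7→8]: (571.2+539.1)/2 × 1 = 555.15
  [8→9]: (539.1+504.9)/2 × 1 = 522.0
  Sum = 4098.0 µg/L·hr
Tail: C_last/k_e = 504.9/0.081 = 6233.333
AUC_0→∞ (intranasal spray) = 4098.0 + 6233.333 = 10331.333 µg/L·hr
F = (AUC_ev/D_ev)/(AUC_iv/D_iv) = (10331.333/300)/(16500/150) = 34.4378/110 = 0.3131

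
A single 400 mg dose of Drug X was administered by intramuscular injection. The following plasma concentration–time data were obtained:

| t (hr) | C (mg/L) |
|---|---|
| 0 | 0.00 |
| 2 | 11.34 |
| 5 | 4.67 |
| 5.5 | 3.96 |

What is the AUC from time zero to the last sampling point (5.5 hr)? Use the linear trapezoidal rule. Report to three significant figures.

AUC = 37.5 mg/L·hr

Trapezoidal AUC_0→5.5:
  [0→2]: (0.00+11.34)/2 × 2 = 11.34
  [2→5]: (11.34+4.67)/2 × 3 = 24.015
  [5→5.5]: (4.67+3.96)/2 × 0.5 = 2.1575
  Sum = 37.5125 mg/L·hr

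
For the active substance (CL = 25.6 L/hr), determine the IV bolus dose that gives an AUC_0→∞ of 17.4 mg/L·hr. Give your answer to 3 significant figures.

Dose = 445 mg

Dose_iv = CL × AUC_0→∞
     = 25.6 × 17.4 = 445.44 mg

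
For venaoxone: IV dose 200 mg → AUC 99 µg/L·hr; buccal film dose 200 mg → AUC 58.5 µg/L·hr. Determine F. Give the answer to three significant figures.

F = 0.591

F = (AUC_ev / D_ev) / (AUC_iv / D_iv)
  = (58.5/200) / (99/200)
  = 0.2925 / 0.495 = 0.5909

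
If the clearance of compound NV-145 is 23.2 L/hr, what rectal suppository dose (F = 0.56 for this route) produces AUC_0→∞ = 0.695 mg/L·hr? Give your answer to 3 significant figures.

Dose = 28.8 mg

Dose = CL × AUC_0→∞ / F
     = 23.2 × 0.695 / 0.56 = 28.7929 mg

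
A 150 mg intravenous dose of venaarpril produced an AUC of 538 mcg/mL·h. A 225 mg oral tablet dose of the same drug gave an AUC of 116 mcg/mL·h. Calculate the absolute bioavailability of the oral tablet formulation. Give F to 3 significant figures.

F = 0.144

F = (AUC_ev / D_ev) / (AUC_iv / D_iv)
  = (116/225) / (538/150)
  = 0.515556 / 3.58667 = 0.1437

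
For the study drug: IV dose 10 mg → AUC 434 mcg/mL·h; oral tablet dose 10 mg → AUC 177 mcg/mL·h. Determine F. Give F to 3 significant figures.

F = 0.408

F = (AUC_ev / D_ev) / (AUC_iv / D_iv)
  = (177/10) / (434/10)
  = 17.7 / 43.4 = 0.4078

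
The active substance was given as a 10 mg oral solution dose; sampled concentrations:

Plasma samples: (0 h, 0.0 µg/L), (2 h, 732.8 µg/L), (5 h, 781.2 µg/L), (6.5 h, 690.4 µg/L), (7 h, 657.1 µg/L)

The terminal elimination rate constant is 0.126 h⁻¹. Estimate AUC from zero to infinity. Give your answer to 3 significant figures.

Trapezoidal AUC_0→7:
  [0→2]: (0.0+732.8)/2 × 2 = 732.8
  [2→5]: (732.8+781.2)/2 × 3 = 2271.0
  [5→6.5]: (781.2+690.4)/2 × 1.5 = 1103.7
  [6.5→7]: (690.4+657.1)/2 × 0.5 = 336.875
  Sum = 4444.375 µg/L·h
Extrapolated tail: C_last / k_e = 657.1 / 0.126 = 5215.079
AUC_0→∞ = 4444.375 + 5215.079 = 9659.454 µg/L·h

AUC = 9660 µg/L·h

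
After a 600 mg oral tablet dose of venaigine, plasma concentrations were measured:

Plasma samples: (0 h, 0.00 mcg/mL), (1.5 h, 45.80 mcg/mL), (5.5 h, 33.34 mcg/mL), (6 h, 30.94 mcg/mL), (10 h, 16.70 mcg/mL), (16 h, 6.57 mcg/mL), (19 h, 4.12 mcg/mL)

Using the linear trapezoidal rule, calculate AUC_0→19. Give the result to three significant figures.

Trapezoidal AUC_0→19:
  [0→1.5]: (0.00+45.80)/2 × 1.5 = 34.35
  [1.5→5.5]: (45.80+33.34)/2 × 4 = 158.28
  [5.5→6]: (33.34+30.94)/2 × 0.5 = 16.07
  [6→10]: (30.94+16.70)/2 × 4 = 95.28
  [10→16]: (16.70+6.57)/2 × 6 = 69.81
  [16→19]: (6.57+4.12)/2 × 3 = 16.035
  Sum = 389.825 mcg/mL·h

AUC = 390 mcg/mL·h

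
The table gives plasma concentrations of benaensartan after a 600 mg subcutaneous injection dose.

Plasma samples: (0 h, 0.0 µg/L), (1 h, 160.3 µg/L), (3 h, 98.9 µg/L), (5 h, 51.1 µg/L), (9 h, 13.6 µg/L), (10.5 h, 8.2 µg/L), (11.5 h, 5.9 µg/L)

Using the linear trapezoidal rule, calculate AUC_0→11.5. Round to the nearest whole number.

AUC = 642 µg/L·h

Trapezoidal AUC_0→11.5:
  [0→1]: (0.0+160.3)/2 × 1 = 80.15
  [1→3]: (160.3+98.9)/2 × 2 = 259.2
  [3→5]: (98.9+51.1)/2 × 2 = 150.0
  [5→9]: (51.1+13.6)/2 × 4 = 129.4
  [9→10.5]: (13.6+8.2)/2 × 1.5 = 16.35
  [10.5→11.5]: (8.2+5.9)/2 × 1 = 7.05
  Sum = 642.15 µg/L·h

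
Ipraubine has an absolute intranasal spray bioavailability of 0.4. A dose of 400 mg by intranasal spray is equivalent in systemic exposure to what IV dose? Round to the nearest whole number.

D_iv = 160 mg

Systemic exposure from an extravascular dose = F × D_ev, so the equivalent IV dose is F × D_ev.
D_iv = F × D_ev = 0.4 × 400 = 160 mg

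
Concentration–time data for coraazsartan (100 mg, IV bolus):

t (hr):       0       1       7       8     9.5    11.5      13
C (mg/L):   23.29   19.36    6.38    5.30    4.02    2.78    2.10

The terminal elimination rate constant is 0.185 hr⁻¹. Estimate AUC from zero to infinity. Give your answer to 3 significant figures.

Trapezoidal AUC_0→13:
  [0→1]: (23.29+19.36)/2 × 1 = 21.325
  [1→7]: (19.36+6.38)/2 × 6 = 77.22
  [7→8]: (6.38+5.30)/2 × 1 = 5.84
  [8→9.5]: (5.30+4.02)/2 × 1.5 = 6.99
  [9.5→11.5]: (4.02+2.78)/2 × 2 = 6.8
  [11.5→13]: (2.78+2.10)/2 × 1.5 = 3.66
  Sum = 121.835 mg/L·hr
Extrapolated tail: C_last / k_e = 2.10 / 0.185 = 11.351
AUC_0→∞ = 121.835 + 11.351 = 133.186 mg/L·hr

AUC = 133 mg/L·hr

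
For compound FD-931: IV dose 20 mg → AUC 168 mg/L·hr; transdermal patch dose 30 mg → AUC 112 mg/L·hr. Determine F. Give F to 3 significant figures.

F = 0.444

F = (AUC_ev / D_ev) / (AUC_iv / D_iv)
  = (112/30) / (168/20)
  = 3.73333 / 8.4 = 0.4444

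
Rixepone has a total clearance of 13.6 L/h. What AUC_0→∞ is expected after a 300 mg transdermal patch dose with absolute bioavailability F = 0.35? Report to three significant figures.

AUC_0→∞ = F × Dose / CL
        = 0.35 × 300 / 13.6 = 7.72059 mg/L·h

AUC = 7.72 mg/L·h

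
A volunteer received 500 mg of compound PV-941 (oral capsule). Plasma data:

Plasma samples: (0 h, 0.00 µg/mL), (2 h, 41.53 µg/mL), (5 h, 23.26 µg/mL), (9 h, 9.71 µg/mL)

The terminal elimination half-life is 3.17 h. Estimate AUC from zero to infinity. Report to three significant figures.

AUC = 249 µg/mL·h

Trapezoidal AUC_0→9:
  [0→2]: (0.00+41.53)/2 × 2 = 41.53
  [2→5]: (41.53+23.26)/2 × 3 = 97.185
  [5→9]: (23.26+9.71)/2 × 4 = 65.94
  Sum = 204.655 µg/mL·h
k_e = ln2 / t½ = 0.693147 / 3.17 = 0.2187 h^-1
Extrapolated tail: C_last / k_e = 9.71 / 0.2187 = 44.399
AUC_0→∞ = 204.655 + 44.399 = 249.054 µg/mL·h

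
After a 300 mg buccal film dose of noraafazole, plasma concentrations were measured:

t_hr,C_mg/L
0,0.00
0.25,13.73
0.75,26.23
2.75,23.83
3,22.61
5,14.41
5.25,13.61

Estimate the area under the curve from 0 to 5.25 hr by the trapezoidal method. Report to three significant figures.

AUC = 108 mg/L·hr

Trapezoidal AUC_0→5.25:
  [0→0.25]: (0.00+13.73)/2 × 0.25 = 1.71625
  [0.25→0.75]: (13.73+26.23)/2 × 0.5 = 9.99
  [0.75→2.75]: (26.23+23.83)/2 × 2 = 50.06
  [2.75→3]: (23.83+22.61)/2 × 0.25 = 5.805
  [3→5]: (22.61+14.41)/2 × 2 = 37.02
  [5→5.25]: (14.41+13.61)/2 × 0.25 = 3.5025
  Sum = 108.09375 mg/L·hr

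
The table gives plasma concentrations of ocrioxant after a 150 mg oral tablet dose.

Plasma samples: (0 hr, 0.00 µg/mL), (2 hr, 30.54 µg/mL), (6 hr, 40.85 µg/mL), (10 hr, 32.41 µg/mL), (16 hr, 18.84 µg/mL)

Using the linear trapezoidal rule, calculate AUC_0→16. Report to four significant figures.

AUC = 473.6 µg/mL·hr

Trapezoidal AUC_0→16:
  [0→2]: (0.00+30.54)/2 × 2 = 30.54
  [2→6]: (30.54+40.85)/2 × 4 = 142.78
  [6→10]: (40.85+32.41)/2 × 4 = 146.52
  [10→16]: (32.41+18.84)/2 × 6 = 153.75
  Sum = 473.59 µg/mL·hr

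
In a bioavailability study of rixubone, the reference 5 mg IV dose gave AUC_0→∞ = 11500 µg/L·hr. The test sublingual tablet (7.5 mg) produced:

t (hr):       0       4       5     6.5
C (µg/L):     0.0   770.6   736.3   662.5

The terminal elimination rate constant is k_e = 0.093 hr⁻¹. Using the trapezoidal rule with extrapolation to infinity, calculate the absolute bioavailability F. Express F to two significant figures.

F = 0.61

Trapezoidal AUC_0→6.5 (sublingual tablet):
  [0→4]: (0.0+770.6)/2 × 4 = 1541.2
  [4→5]: (770.6+736.3)/2 × 1 = 753.45
  [5→6.5]: (736.3+662.5)/2 × 1.5 = 1049.1
  Sum = 3343.75 µg/L·hr
Tail: C_last/k_e = 662.5/0.093 = 7123.656
AUC_0→∞ (sublingual tablet) = 3343.75 + 7123.656 = 10467.406 µg/L·hr
F = (AUC_ev/D_ev)/(AUC_iv/D_iv) = (10467.406/7.5)/(11500/5) = 1395.65/2300 = 0.6068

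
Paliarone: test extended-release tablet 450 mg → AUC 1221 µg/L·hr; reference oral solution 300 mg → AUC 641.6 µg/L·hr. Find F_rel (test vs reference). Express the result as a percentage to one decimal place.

F_rel = (AUC_test/D_test) / (AUC_ref/D_ref)
      = (1221/450) / (641.6/300)
      = 2.71333 / 2.13867 = 1.2687 = 126.87%

F_rel = 126.9%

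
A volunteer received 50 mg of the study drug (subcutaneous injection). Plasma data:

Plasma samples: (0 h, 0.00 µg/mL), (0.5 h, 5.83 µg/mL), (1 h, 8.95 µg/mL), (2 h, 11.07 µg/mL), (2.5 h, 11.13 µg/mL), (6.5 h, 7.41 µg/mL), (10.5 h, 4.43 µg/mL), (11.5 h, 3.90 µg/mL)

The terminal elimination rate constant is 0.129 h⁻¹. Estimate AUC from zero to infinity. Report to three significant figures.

AUC = 116 µg/mL·h

Trapezoidal AUC_0→11.5:
  [0→0.5]: (0.00+5.83)/2 × 0.5 = 1.4575
  [0.5→1]: (5.83+8.95)/2 × 0.5 = 3.695
  [1→2]: (8.95+11.07)/2 × 1 = 10.01
  [2→2.5]: (11.07+11.13)/2 × 0.5 = 5.55
  [2.5→6.5]: (11.13+7.41)/2 × 4 = 37.08
  [6.5→10.5]: (7.41+4.43)/2 × 4 = 23.68
  [10.5→11.5]: (4.43+3.90)/2 × 1 = 4.165
  Sum = 85.6375 µg/mL·h
Extrapolated tail: C_last / k_e = 3.90 / 0.129 = 30.233
AUC_0→∞ = 85.6375 + 30.233 = 115.8705 µg/mL·h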